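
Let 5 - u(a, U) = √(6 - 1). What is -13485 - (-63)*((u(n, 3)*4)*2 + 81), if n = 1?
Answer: -5862 - 504*√5 ≈ -6989.0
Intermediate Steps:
u(a, U) = 5 - √5 (u(a, U) = 5 - √(6 - 1) = 5 - √5)
-13485 - (-63)*((u(n, 3)*4)*2 + 81) = -13485 - (-63)*(((5 - √5)*4)*2 + 81) = -13485 - (-63)*((20 - 4*√5)*2 + 81) = -13485 - (-63)*((40 - 8*√5) + 81) = -13485 - (-63)*(121 - 8*√5) = -13485 - (-7623 + 504*√5) = -13485 + (7623 - 504*√5) = -5862 - 504*√5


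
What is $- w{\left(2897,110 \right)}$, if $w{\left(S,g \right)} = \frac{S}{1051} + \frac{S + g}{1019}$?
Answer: $- \frac{6112400}{1070969} \approx -5.7074$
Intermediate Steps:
$w{\left(S,g \right)} = \frac{g}{1019} + \frac{2070 S}{1070969}$ ($w{\left(S,g \right)} = S \frac{1}{1051} + \left(S + g\right) \frac{1}{1019} = \frac{S}{1051} + \left(\frac{S}{1019} + \frac{g}{1019}\right) = \frac{g}{1019} + \frac{2070 S}{1070969}$)
$- w{\left(2897,110 \right)} = - (\frac{1}{1019} \cdot 110 + \frac{2070}{1070969} \cdot 2897) = - (\frac{110}{1019} + \frac{5996790}{1070969}) = \left(-1\right) \frac{6112400}{1070969} = - \frac{6112400}{1070969}$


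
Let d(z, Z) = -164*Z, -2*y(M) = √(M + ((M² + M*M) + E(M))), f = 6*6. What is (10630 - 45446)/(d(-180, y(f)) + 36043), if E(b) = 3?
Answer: -1254873088/1281407005 + 2854912*√2631/1281407005 ≈ -0.86501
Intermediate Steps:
f = 36
y(M) = -√(3 + M + 2*M²)/2 (y(M) = -√(M + ((M² + M*M) + 3))/2 = -√(M + ((M² + M²) + 3))/2 = -√(M + (2*M² + 3))/2 = -√(M + (3 + 2*M²))/2 = -√(3 + M + 2*M²)/2)
(10630 - 45446)/(d(-180, y(f)) + 36043) = (10630 - 45446)/(-(-82)*√(3 + 36 + 2*36²) + 36043) = -34816/(-(-82)*√(3 + 36 + 2*1296) + 36043) = -34816/(-(-82)*√(3 + 36 + 2592) + 36043) = -34816/(-(-82)*√2631 + 36043) = -34816/(82*√2631 + 36043) = -34816/(36043 + 82*√2631)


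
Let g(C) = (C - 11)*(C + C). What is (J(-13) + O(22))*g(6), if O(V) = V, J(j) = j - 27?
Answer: 1080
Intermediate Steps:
J(j) = -27 + j
g(C) = 2*C*(-11 + C) (g(C) = (-11 + C)*(2*C) = 2*C*(-11 + C))
(J(-13) + O(22))*g(6) = ((-27 - 13) + 22)*(2*6*(-11 + 6)) = (-40 + 22)*(2*6*(-5)) = -18*(-60) = 1080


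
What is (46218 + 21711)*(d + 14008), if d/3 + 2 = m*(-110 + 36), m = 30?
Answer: 498734718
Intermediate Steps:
d = -6666 (d = -6 + 3*(30*(-110 + 36)) = -6 + 3*(30*(-74)) = -6 + 3*(-2220) = -6 - 6660 = -6666)
(46218 + 21711)*(d + 14008) = (46218 + 21711)*(-6666 + 14008) = 67929*7342 = 498734718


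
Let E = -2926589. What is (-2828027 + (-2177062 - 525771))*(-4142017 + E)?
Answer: 39095470181160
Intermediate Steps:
(-2828027 + (-2177062 - 525771))*(-4142017 + E) = (-2828027 + (-2177062 - 525771))*(-4142017 - 2926589) = (-2828027 - 2702833)*(-7068606) = -5530860*(-7068606) = 39095470181160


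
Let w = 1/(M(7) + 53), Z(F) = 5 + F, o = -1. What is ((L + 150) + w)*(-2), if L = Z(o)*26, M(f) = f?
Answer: -15241/30 ≈ -508.03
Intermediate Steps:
L = 104 (L = (5 - 1)*26 = 4*26 = 104)
w = 1/60 (w = 1/(7 + 53) = 1/60 ≈ 0.016667)
((L + 150) + w)*(-2) = ((104 + 150) + 1/60)*(-2) = (254 + 1/60)*(-2) = (15241/60)*(-2) = -15241/30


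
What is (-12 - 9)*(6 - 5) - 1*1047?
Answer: -1068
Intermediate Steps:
(-12 - 9)*(6 - 5) - 1*1047 = -21*1 - 1047 = -21 - 1047 = -1068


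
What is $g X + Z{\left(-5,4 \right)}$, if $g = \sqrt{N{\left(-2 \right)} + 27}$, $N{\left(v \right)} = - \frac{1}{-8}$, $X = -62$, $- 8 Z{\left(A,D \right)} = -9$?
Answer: $\frac{9}{8} - \frac{31 \sqrt{434}}{2} \approx -321.78$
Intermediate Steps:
$Z{\left(A,D \right)} = \frac{9}{8}$ ($Z{\left(A,D \right)} = \left(- \frac{1}{8}\right) \left(-9\right) = \frac{9}{8}$)
$N{\left(v \right)} = \frac{1}{8}$ ($N{\left(v \right)} = \left(-1\right) \left(- \frac{1}{8}\right) = \frac{1}{8}$)
$g = \frac{\sqrt{434}}{4}$ ($g = \sqrt{\frac{1}{8} + 27} = \sqrt{\frac{217}{8}} = \frac{\sqrt{434}}{4} \approx 5.2082$)
$g X + Z{\left(-5,4 \right)} = \frac{\sqrt{434}}{4} \left(-62\right) + \frac{9}{8} = - \frac{31 \sqrt{434}}{2} + \frac{9}{8} = \frac{9}{8} - \frac{31 \sqrt{434}}{2}$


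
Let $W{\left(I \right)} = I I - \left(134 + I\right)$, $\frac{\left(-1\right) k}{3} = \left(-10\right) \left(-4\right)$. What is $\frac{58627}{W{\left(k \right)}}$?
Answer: $\frac{58627}{14386} \approx 4.0753$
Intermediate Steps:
$k = -120$ ($k = - 3 \left(\left(-10\right) \left(-4\right)\right) = \left(-3\right) 40 = -120$)
$W{\left(I \right)} = -134 + I^{2} - I$ ($W{\left(I \right)} = I^{2} - \left(134 + I\right) = -134 + I^{2} - I$)
$\frac{58627}{W{\left(k \right)}} = \frac{58627}{-134 + \left(-120\right)^{2} - -120} = \frac{58627}{-134 + 14400 + 120} = \frac{58627}{14386}$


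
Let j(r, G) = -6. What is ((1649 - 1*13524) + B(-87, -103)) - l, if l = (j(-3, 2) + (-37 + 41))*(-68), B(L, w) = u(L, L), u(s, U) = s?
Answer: -12098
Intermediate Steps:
B(L, w) = L
l = 136 (l = (-6 + (-37 + 41))*(-68) = (-6 + 4)*(-68) = -2*(-68) = 136)
((1649 - 1*13524) + B(-87, -103)) - l = ((1649 - 1*13524) - 87) - 1*136 = ((1649 - 13524) - 87) - 136 = (-11875 - 87) - 136 = -11962 - 136 = -12098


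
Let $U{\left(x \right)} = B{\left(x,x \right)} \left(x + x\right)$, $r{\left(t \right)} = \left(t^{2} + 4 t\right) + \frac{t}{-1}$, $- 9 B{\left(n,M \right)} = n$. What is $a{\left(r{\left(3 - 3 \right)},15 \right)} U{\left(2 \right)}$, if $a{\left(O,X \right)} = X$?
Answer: $- \frac{40}{3} \approx -13.333$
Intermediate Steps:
$B{\left(n,M \right)} = - \frac{n}{9}$
$r{\left(t \right)} = t^{2} + 3 t$ ($r{\left(t \right)} = \left(t^{2} + 4 t\right) + t \left(-1\right) = \left(t^{2} + 4 t\right) - t = t^{2} + 3 t$)
$U{\left(x \right)} = - \frac{2 x^{2}}{9}$ ($U{\left(x \right)} = - \frac{x}{9} \left(x + x\right) = - \frac{x}{9} \cdot 2 x = - \frac{2 x^{2}}{9}$)
$a{\left(r{\left(3 - 3 \right)},15 \right)} U{\left(2 \right)} = 15 \left(- \frac{2 \cdot 2^{2}}{9}\right) = 15 \left(\left(- \frac{2}{9}\right) 4\right) = 15 \left(- \frac{8}{9}\right) = - \frac{40}{3}$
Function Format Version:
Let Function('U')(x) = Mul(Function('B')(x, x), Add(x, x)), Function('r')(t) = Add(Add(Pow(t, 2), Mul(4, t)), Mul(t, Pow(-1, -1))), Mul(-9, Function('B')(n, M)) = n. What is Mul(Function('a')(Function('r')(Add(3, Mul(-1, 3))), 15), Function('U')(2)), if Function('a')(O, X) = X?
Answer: Rational(-40, 3) ≈ -13.333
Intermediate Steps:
Function('B')(n, M) = Mul(Rational(-1, 9), n)
Function('r')(t) = Add(Pow(t, 2), Mul(3, t)) (Function('r')(t) = Add(Add(Pow(t, 2), Mul(4, t)), Mul(t, -1)) = Add(Add(Pow(t, 2), Mul(4, t)), Mul(-1, t)) = Add(Pow(t, 2), Mul(3, t)))
Function('U')(x) = Mul(Rational(-2, 9), Pow(x, 2)) (Function('U')(x) = Mul(Mul(Rational(-1, 9), x), Add(x, x)) = Mul(Mul(Rational(-1, 9), x), Mul(2, x)) = Mul(Rational(-2, 9), Pow(x, 2)))
Mul(Function('a')(Function('r')(Add(3, Mul(-1, 3))), 15), Function('U')(2)) = Mul(15, Mul(Rational(-2, 9), Pow(2, 2))) = Mul(15, Mul(Rational(-2, 9), 4)) = Mul(15, Rational(-8, 9)) = Rational(-40, 3)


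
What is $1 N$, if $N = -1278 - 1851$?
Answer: $-3129$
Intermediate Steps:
$N = -3129$ ($N = -1278 - 1851 = -3129$)
$1 N = 1 \left(-3129\right) = -3129$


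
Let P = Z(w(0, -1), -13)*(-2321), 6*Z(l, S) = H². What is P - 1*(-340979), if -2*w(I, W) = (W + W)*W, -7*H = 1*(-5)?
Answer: 100189801/294 ≈ 3.4078e+5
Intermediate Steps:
H = 5/7 (H = -(-5)/7 = -⅐*(-5) = 5/7 ≈ 0.71429)
w(I, W) = -W² (w(I, W) = -(W + W)*W/2 = -2*W*W/2 = -W²)
Z(l, S) = 25/294 (Z(l, S) = (5/7)²/6 = (⅙)*(25/49) = 25/294)
P = -58025/294 (P = (25/294)*(-2321) = -58025/294 ≈ -197.36)
P - 1*(-340979) = -58025/294 - 1*(-340979) = -58025/294 + 340979 = 100189801/294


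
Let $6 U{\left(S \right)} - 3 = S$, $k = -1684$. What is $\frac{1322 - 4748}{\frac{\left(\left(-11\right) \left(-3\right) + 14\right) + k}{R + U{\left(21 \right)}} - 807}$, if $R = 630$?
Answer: $\frac{2172084}{513275} \approx 4.2318$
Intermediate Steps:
$U{\left(S \right)} = \frac{1}{2} + \frac{S}{6}$
$\frac{1322 - 4748}{\frac{\left(\left(-11\right) \left(-3\right) + 14\right) + k}{R + U{\left(21 \right)}} - 807} = \frac{1322 - 4748}{\frac{\left(\left(-11\right) \left(-3\right) + 14\right) - 1684}{630 + \left(\frac{1}{2} + \frac{1}{6} \cdot 21\right)} - 807} = - \frac{3426}{\frac{\left(33 + 14\right) - 1684}{630 + \left(\frac{1}{2} + \frac{7}{2}\right)} - 807} = - \frac{3426}{\frac{47 - 1684}{630 + 4} - 807} = - \frac{3426}{- \frac{1637}{634} - 807} = - \frac{3426}{- \frac{513275}{634}} = \left(-3426\right) \left(- \frac{634}{513275}\right) = \frac{2172084}{513275}$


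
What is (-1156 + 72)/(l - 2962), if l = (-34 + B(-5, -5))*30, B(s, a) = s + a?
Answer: 542/2141 ≈ 0.25315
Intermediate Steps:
B(s, a) = a + s
l = -1320 (l = (-34 + (-5 - 5))*30 = (-34 - 10)*30 = -44*30 = -1320)
(-1156 + 72)/(l - 2962) = (-1156 + 72)/(-1320 - 2962) = -1084/(-4282) = -1084*(-1/4282) = 542/2141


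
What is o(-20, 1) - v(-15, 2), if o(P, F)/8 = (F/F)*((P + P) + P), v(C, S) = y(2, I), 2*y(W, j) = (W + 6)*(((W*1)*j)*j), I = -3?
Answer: -552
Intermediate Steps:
y(W, j) = W*j²*(6 + W)/2 (y(W, j) = ((W + 6)*(((W*1)*j)*j))/2 = ((6 + W)*((W*j)*j))/2 = ((6 + W)*(W*j²))/2 = (W*j²*(6 + W))/2 = W*j²*(6 + W)/2)
v(C, S) = 72 (v(C, S) = (½)*2*(-3)²*(6 + 2) = (½)*2*9*8 = 72)
o(P, F) = 24*P (o(P, F) = 8*((F/F)*((P + P) + P)) = 8*(1*(2*P + P)) = 8*(1*(3*P)) = 8*(3*P) = 24*P)
o(-20, 1) - v(-15, 2) = 24*(-20) - 1*72 = -480 - 72 = -552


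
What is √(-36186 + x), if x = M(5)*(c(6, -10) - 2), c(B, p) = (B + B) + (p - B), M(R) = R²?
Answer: 4*I*√2271 ≈ 190.62*I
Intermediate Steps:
c(B, p) = B + p (c(B, p) = 2*B + (p - B) = B + p)
x = -150 (x = 5²*((6 - 10) - 2) = 25*(-4 - 2) = 25*(-6) = -150)
√(-36186 + x) = √(-36186 - 150) = √(-36336) = 4*I*√2271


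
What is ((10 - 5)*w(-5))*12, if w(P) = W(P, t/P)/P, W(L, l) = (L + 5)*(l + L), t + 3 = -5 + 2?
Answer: 0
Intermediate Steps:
t = -6 (t = -3 + (-5 + 2) = -3 - 3 = -6)
W(L, l) = (5 + L)*(L + l)
w(P) = (-6 + P² - 30/P + 5*P)/P (w(P) = (P² + 5*P + 5*(-6/P) + P*(-6/P))/P = (P² + 5*P - 30/P - 6)/P = (-6 + P² - 30/P + 5*P)/P)
((10 - 5)*w(-5))*12 = ((10 - 5)*(5 - 5 - 30/(-5)² - 6/(-5)))*12 = (5*(5 - 5 - 30*1/25 - 6*(-⅕)))*12 = (5*(5 - 5 - 6/5 + 6/5))*12 = (5*0)*12 = 0*12 = 0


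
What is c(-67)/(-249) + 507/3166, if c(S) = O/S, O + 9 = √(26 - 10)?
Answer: 8442451/52818378 ≈ 0.15984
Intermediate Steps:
O = -5 (O = -9 + √(26 - 10) = -9 + √16 = -9 + 4 = -5)
c(S) = -5/S
c(-67)/(-249) + 507/3166 = -5/(-67)/(-249) + 507/3166 = -5*(-1/67)*(-1/249) + 507*(1/3166) = (5/67)*(-1/249) + 507/3166 = -5/16683 + 507/3166 = 8442451/52818378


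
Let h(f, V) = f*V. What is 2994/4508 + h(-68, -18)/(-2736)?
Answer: 4642/21413 ≈ 0.21678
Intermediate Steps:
h(f, V) = V*f
2994/4508 + h(-68, -18)/(-2736) = 2994/4508 - 18*(-68)/(-2736) = 2994*(1/4508) + 1224*(-1/2736) = 1497/2254 - 17/38 = 4642/21413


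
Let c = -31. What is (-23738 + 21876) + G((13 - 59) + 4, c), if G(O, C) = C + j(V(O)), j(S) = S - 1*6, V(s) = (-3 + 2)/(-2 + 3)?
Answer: -1900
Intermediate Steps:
V(s) = -1 (V(s) = -1/1 = -1*1 = -1)
j(S) = -6 + S (j(S) = S - 6 = -6 + S)
G(O, C) = -7 + C (G(O, C) = C + (-6 - 1) = C - 7 = -7 + C)
(-23738 + 21876) + G((13 - 59) + 4, c) = (-23738 + 21876) + (-7 - 31) = -1862 - 38 = -1900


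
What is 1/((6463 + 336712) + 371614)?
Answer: 1/714789 ≈ 1.3990e-6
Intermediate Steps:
1/((6463 + 336712) + 371614) = 1/(343175 + 371614) = 1/714789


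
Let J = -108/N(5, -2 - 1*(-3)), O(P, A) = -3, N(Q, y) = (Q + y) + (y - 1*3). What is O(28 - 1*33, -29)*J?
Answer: 81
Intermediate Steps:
N(Q, y) = -3 + Q + 2*y (N(Q, y) = (Q + y) + (y - 3) = (Q + y) + (-3 + y) = -3 + Q + 2*y)
J = -27 (J = -108/(-3 + 5 + 2*(-2 - 1*(-3))) = -108/(-3 + 5 + 2*(-2 + 3)) = -108/(-3 + 5 + 2*1) = -108/(-3 + 5 + 2) = -108/4 = -108*¼ = -27)
O(28 - 1*33, -29)*J = -3*(-27) = 81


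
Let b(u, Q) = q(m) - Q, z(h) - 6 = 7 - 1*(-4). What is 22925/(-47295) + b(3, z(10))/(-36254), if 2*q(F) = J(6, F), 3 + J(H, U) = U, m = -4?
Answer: -332061361/685853172 ≈ -0.48416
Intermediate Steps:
z(h) = 17 (z(h) = 6 + (7 - 1*(-4)) = 6 + (7 + 4) = 6 + 11 = 17)
J(H, U) = -3 + U
q(F) = -3/2 + F/2 (q(F) = (-3 + F)/2 = -3/2 + F/2)
b(u, Q) = -7/2 - Q (b(u, Q) = (-3/2 + (½)*(-4)) - Q = (-3/2 - 2) - Q = -7/2 - Q)
22925/(-47295) + b(3, z(10))/(-36254) = 22925/(-47295) + (-7/2 - 1*17)/(-36254) = 22925*(-1/47295) + (-7/2 - 17)*(-1/36254) = -4585/9459 - 41/2*(-1/36254) = -4585/9459 + 41/72508 = -332061361/685853172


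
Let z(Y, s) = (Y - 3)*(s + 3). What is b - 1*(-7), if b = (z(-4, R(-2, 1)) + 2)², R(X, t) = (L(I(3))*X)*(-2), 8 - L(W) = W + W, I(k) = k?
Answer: 5632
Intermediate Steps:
L(W) = 8 - 2*W (L(W) = 8 - (W + W) = 8 - 2*W)
R(X, t) = -4*X (R(X, t) = ((8 - 2*3)*X)*(-2) = ((8 - 6)*X)*(-2) = (2*X)*(-2) = -4*X)
z(Y, s) = (-3 + Y)*(3 + s)
b = 5625 (b = ((-9 - (-12)*(-2) + 3*(-4) - (-16)*(-2)) + 2)² = ((-9 - 3*8 - 12 - 4*8) + 2)² = ((-9 - 24 - 12 - 32) + 2)² = (-77 + 2)² = (-75)² = 5625)
b - 1*(-7) = 5625 - 1*(-7) = 5625 + 7 = 5632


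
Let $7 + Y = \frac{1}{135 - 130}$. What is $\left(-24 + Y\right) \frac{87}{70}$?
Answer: $- \frac{957}{25} \approx -38.28$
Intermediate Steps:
$Y = - \frac{34}{5}$ ($Y = -7 + \frac{1}{135 - 130} = -7 + \frac{1}{5} = - \frac{34}{5} \approx -6.8$)
$\left(-24 + Y\right) \frac{87}{70} = \left(-24 - \frac{34}{5}\right) \frac{87}{70} = - \frac{154 \cdot 87 \cdot \frac{1}{70}}{5} = \left(- \frac{154}{5}\right) \frac{87}{70} = - \frac{957}{25}$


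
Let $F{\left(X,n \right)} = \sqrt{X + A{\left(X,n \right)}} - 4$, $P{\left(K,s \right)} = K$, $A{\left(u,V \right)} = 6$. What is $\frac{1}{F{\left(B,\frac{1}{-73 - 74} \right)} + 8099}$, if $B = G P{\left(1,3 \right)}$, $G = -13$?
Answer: $\frac{8095}{65529032} - \frac{i \sqrt{7}}{65529032} \approx 0.00012353 - 4.0375 \cdot 10^{-8} i$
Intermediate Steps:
$B = -13$ ($B = \left(-13\right) 1 = -13$)
$F{\left(X,n \right)} = -4 + \sqrt{6 + X}$ ($F{\left(X,n \right)} = \sqrt{X + 6} - 4 = \sqrt{6 + X} - 4 = -4 + \sqrt{6 + X}$)
$\frac{1}{F{\left(B,\frac{1}{-73 - 74} \right)} + 8099} = \frac{1}{\left(-4 + \sqrt{6 - 13}\right) + 8099} = \frac{1}{\left(-4 + \sqrt{-7}\right) + 8099} = \frac{1}{\left(-4 + i \sqrt{7}\right) + 8099} = \frac{1}{8095 + i \sqrt{7}}$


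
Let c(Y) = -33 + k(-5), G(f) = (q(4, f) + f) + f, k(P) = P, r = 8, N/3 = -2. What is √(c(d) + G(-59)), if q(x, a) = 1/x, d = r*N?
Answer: I*√623/2 ≈ 12.48*I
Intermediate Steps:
N = -6 (N = 3*(-2) = -6)
d = -48 (d = 8*(-6) = -48)
G(f) = ¼ + 2*f (G(f) = (1/4 + f) + f = (¼ + f) + f = ¼ + 2*f)
c(Y) = -38 (c(Y) = -33 - 5 = -38)
√(c(d) + G(-59)) = √(-38 + (¼ + 2*(-59))) = √(-38 + (¼ - 118)) = √(-38 - 471/4) = √(-623/4) = I*√623/2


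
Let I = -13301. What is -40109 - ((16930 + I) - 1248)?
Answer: -42490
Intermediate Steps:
-40109 - ((16930 + I) - 1248) = -40109 - ((16930 - 13301) - 1248) = -40109 - (3629 - 1248) = -40109 - 1*2381 = -40109 - 2381 = -42490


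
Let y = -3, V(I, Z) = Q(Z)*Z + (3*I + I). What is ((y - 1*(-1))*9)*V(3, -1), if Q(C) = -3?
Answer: -270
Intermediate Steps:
V(I, Z) = -3*Z + 4*I (V(I, Z) = -3*Z + (3*I + I) = -3*Z + 4*I)
((y - 1*(-1))*9)*V(3, -1) = ((-3 - 1*(-1))*9)*(-3*(-1) + 4*3) = ((-3 + 1)*9)*(3 + 12) = -2*9*15 = -18*15 = -270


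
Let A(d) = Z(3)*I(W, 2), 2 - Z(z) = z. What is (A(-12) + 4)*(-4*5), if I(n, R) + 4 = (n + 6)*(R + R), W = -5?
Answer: -80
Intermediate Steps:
Z(z) = 2 - z
I(n, R) = -4 + 2*R*(6 + n) (I(n, R) = -4 + (n + 6)*(R + R) = -4 + (6 + n)*(2*R) = -4 + 2*R*(6 + n))
A(d) = 0 (A(d) = (2 - 1*3)*(-4 + 12*2 + 2*2*(-5)) = (2 - 3)*(-4 + 24 - 20) = -1*0 = 0)
(A(-12) + 4)*(-4*5) = (0 + 4)*(-4*5) = 4*(-20) = -80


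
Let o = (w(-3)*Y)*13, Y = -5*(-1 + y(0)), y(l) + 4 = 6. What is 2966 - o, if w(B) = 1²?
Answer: 3031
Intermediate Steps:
w(B) = 1
y(l) = 2 (y(l) = -4 + 6 = 2)
Y = -5 (Y = -5*(-1 + 2) = -5*1 = -5)
o = -65 (o = (1*(-5))*13 = -5*13 = -65)
2966 - o = 2966 - 1*(-65) = 2966 + 65 = 3031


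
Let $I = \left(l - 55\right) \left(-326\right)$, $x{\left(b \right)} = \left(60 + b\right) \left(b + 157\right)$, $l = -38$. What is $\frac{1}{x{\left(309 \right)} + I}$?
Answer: $\frac{1}{202272} \approx 4.9438 \cdot 10^{-6}$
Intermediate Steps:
$x{\left(b \right)} = \left(60 + b\right) \left(157 + b\right)$
$I = 30318$ ($I = \left(-38 - 55\right) \left(-326\right) = \left(-93\right) \left(-326\right) = 30318$)
$\frac{1}{x{\left(309 \right)} + I} = \frac{1}{\left(9420 + 309^{2} + 217 \cdot 309\right) + 30318} = \frac{1}{\left(9420 + 95481 + 67053\right) + 30318} = \frac{1}{171954 + 30318} = \frac{1}{202272}$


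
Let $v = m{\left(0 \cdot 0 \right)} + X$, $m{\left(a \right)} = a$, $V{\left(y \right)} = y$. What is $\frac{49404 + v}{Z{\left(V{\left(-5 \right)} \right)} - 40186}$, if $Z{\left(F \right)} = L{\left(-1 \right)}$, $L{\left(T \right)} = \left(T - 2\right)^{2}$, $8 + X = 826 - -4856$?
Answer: $- \frac{55078}{40177} \approx -1.3709$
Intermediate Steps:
$X = 5674$ ($X = -8 + \left(826 - -4856\right) = -8 + \left(826 + 4856\right) = -8 + 5682 = 5674$)
$L{\left(T \right)} = \left(-2 + T\right)^{2}$
$Z{\left(F \right)} = 9$ ($Z{\left(F \right)} = \left(-2 - 1\right)^{2} = \left(-3\right)^{2} = 9$)
$v = 5674$ ($v = 0 \cdot 0 + 5674 = 0 + 5674 = 5674$)
$\frac{49404 + v}{Z{\left(V{\left(-5 \right)} \right)} - 40186} = \frac{49404 + 5674}{9 - 40186} = \frac{55078}{-40177} = 55078 \left(- \frac{1}{40177}\right) = - \frac{55078}{40177}$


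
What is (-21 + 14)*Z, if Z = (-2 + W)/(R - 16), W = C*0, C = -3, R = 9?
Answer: -2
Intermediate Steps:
W = 0 (W = -3*0 = 0)
Z = 2/7 (Z = (-2 + 0)/(9 - 16) = -2/(-7) = -2*(-1/7) = 2/7 ≈ 0.28571)
(-21 + 14)*Z = (-21 + 14)*(2/7) = -7*2/7 = -2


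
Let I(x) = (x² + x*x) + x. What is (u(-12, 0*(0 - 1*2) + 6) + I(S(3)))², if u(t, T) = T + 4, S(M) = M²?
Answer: 32761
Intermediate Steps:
I(x) = x + 2*x² (I(x) = (x² + x²) + x = 2*x² + x = x + 2*x²)
u(t, T) = 4 + T
(u(-12, 0*(0 - 1*2) + 6) + I(S(3)))² = ((4 + (0*(0 - 1*2) + 6)) + 3²*(1 + 2*3²))² = ((4 + (0*(0 - 2) + 6)) + 9*(1 + 2*9))² = ((4 + (0*(-2) + 6)) + 9*(1 + 18))² = ((4 + (0 + 6)) + 9*19)² = ((4 + 6) + 171)² = (10 + 171)² = 181² = 32761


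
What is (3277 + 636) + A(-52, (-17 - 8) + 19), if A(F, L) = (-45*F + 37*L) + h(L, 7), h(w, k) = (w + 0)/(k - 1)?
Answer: 6030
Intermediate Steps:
h(w, k) = w/(-1 + k)
A(F, L) = -45*F + 223*L/6 (A(F, L) = (-45*F + 37*L) + L/(-1 + 7) = (-45*F + 37*L) + L/6 = -45*F + 223*L/6)
(3277 + 636) + A(-52, (-17 - 8) + 19) = (3277 + 636) + (-45*(-52) + 223*((-17 - 8) + 19)/6) = 3913 + (2340 + 223*(-25 + 19)/6) = 3913 + (2340 + (223/6)*(-6)) = 3913 + (2340 - 223) = 3913 + 2117 = 6030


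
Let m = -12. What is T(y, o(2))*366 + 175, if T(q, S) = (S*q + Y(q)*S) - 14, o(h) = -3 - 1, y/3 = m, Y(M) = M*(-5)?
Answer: -215765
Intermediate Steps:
Y(M) = -5*M
y = -36 (y = 3*(-12) = -36)
o(h) = -4
T(q, S) = -14 - 4*S*q (T(q, S) = (S*q + (-5*q)*S) - 14 = (S*q - 5*S*q) - 14 = -4*S*q - 14 = -14 - 4*S*q)
T(y, o(2))*366 + 175 = (-14 - 4*(-4)*(-36))*366 + 175 = (-14 - 576)*366 + 175 = -590*366 + 175 = -215940 + 175 = -215765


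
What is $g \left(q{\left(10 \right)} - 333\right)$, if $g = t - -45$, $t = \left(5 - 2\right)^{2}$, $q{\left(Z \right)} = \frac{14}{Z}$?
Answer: $- \frac{89532}{5} \approx -17906.0$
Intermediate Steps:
$t = 9$ ($t = 3^{2} = 9$)
$g = 54$ ($g = 9 - -45 = 9 + 45 = 54$)
$g \left(q{\left(10 \right)} - 333\right) = 54 \left(\frac{14}{10} - 333\right) = 54 \left(14 \cdot \frac{1}{10} - 333\right) = 54 \left(\frac{7}{5} - 333\right) = 54 \left(- \frac{1658}{5}\right) = - \frac{89532}{5}$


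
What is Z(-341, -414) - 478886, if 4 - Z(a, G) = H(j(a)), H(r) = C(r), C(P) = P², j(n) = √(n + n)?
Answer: -478200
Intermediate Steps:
j(n) = √2*√n (j(n) = √(2*n) = √2*√n)
H(r) = r²
Z(a, G) = 4 - 2*a (Z(a, G) = 4 - (√2*√a)² = 4 - 2*a)
Z(-341, -414) - 478886 = (4 - 2*(-341)) - 478886 = (4 + 682) - 478886 = 686 - 478886 = -478200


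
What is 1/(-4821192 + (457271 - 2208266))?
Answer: -1/6572187 ≈ -1.5216e-7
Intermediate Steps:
1/(-4821192 + (457271 - 2208266)) = 1/(-4821192 - 1750995) = 1/(-6572187) = -1/6572187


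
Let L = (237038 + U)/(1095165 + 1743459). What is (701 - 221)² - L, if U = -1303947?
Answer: 654020036509/2838624 ≈ 2.3040e+5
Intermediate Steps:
L = -1066909/2838624 (L = (237038 - 1303947)/(1095165 + 1743459) = -1066909/2838624 ≈ -0.37585)
(701 - 221)² - L = (701 - 221)² - 1*(-1066909/2838624) = 480² + 1066909/2838624 = 230400 + 1066909/2838624 = 654020036509/2838624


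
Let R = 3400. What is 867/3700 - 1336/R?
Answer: -9977/62900 ≈ -0.15862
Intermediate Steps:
867/3700 - 1336/R = 867/3700 - 1336/3400 = 867*(1/3700) - 1336*1/3400 = 867/3700 - 167/425 = -9977/62900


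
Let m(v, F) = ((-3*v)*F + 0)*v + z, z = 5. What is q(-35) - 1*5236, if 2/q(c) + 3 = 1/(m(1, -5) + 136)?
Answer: -2445524/467 ≈ -5236.7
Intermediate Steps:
m(v, F) = 5 - 3*F*v**2 (m(v, F) = ((-3*v)*F + 0)*v + 5 = (-3*F*v + 0)*v + 5 = (-3*F*v)*v + 5 = -3*F*v**2 + 5 = 5 - 3*F*v**2)
q(c) = -312/467 (q(c) = 2/(-3 + 1/((5 - 3*(-5)*1**2) + 136)) = 2/(-3 + 1/((5 - 3*(-5)*1) + 136)) = 2/(-3 + 1/((5 + 15) + 136)) = 2/(-3 + 1/(20 + 136)) = 2/(-3 + 1/156) = 2/(-467/156) = 2*(-156/467) = -312/467)
q(-35) - 1*5236 = -312/467 - 1*5236 = -312/467 - 5236 = -2445524/467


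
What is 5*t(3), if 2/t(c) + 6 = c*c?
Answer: 10/3 ≈ 3.3333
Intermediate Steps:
t(c) = 2/(-6 + c²) (t(c) = 2/(-6 + c*c) = 2/(-6 + c²))
5*t(3) = 5*(2/(-6 + 3²)) = 5*(2/(-6 + 9)) = 5*(2/3) = 5*(2*(⅓)) = 5*(⅔) = 10/3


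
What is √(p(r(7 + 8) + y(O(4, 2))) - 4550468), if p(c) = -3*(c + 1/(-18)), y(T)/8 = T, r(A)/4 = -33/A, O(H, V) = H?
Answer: I*√4095483690/30 ≈ 2133.2*I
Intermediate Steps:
r(A) = -132/A (r(A) = 4*(-33/A) = -132/A)
y(T) = 8*T
p(c) = ⅙ - 3*c (p(c) = -3*(c - 1/18) = -3*(-1/18 + c) = ⅙ - 3*c)
√(p(r(7 + 8) + y(O(4, 2))) - 4550468) = √((⅙ - 3*(-132/(7 + 8) + 8*4)) - 4550468) = √((⅙ - 3*(-132/15 + 32)) - 4550468) = √((⅙ - 3*(-132*1/15 + 32)) - 4550468) = √((⅙ - 3*(-44/5 + 32)) - 4550468) = √((⅙ - 3*116/5) - 4550468) = √((⅙ - 348/5) - 4550468) = √(-2083/30 - 4550468) = √(-136516123/30) = I*√4095483690/30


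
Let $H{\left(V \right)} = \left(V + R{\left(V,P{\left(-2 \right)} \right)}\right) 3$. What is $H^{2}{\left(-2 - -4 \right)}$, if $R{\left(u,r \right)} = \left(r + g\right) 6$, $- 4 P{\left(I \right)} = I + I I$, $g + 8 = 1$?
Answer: $16641$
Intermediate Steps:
$g = -7$ ($g = -8 + 1 = -7$)
$P{\left(I \right)} = - \frac{I}{4} - \frac{I^{2}}{4}$ ($P{\left(I \right)} = - \frac{I + I I}{4} = - \frac{I + I^{2}}{4} = - \frac{I}{4} - \frac{I^{2}}{4}$)
$R{\left(u,r \right)} = -42 + 6 r$ ($R{\left(u,r \right)} = \left(r - 7\right) 6 = \left(-7 + r\right) 6 = -42 + 6 r$)
$H{\left(V \right)} = -135 + 3 V$ ($H{\left(V \right)} = \left(V - \left(42 - 6 \left(\left(- \frac{1}{4}\right) \left(-2\right) \left(1 - 2\right)\right)\right)\right) 3 = \left(V - \left(42 - 6 \left(\left(- \frac{1}{4}\right) \left(-2\right) \left(-1\right)\right)\right)\right) 3 = \left(V + \left(-42 + 6 \left(- \frac{1}{2}\right)\right)\right) 3 = \left(V - 45\right) 3 = \left(-45 + V\right) 3 = -135 + 3 V$)
$H^{2}{\left(-2 - -4 \right)} = \left(-135 + 3 \left(-2 - -4\right)\right)^{2} = \left(-135 + 3 \left(-2 + 4\right)\right)^{2} = \left(-135 + 3 \cdot 2\right)^{2} = \left(-135 + 6\right)^{2} = \left(-129\right)^{2} = 16641$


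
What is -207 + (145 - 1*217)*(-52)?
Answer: 3537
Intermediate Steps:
-207 + (145 - 1*217)*(-52) = -207 + (145 - 217)*(-52) = -207 - 72*(-52) = -207 + 3744 = 3537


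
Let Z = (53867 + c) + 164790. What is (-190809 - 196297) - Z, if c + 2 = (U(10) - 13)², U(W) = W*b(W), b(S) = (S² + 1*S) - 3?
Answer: -1723010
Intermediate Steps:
b(S) = -3 + S + S² (b(S) = (S² + S) - 3 = (S + S²) - 3 = -3 + S + S²)
U(W) = W*(-3 + W + W²)
c = 1117247 (c = -2 + (10*(-3 + 10 + 10²) - 13)² = -2 + (10*(-3 + 10 + 100) - 13)² = -2 + (10*107 - 13)² = -2 + (1070 - 13)² = -2 + 1057² = -2 + 1117249 = 1117247)
Z = 1335904 (Z = (53867 + 1117247) + 164790 = 1171114 + 164790 = 1335904)
(-190809 - 196297) - Z = (-190809 - 196297) - 1*1335904 = -387106 - 1335904 = -1723010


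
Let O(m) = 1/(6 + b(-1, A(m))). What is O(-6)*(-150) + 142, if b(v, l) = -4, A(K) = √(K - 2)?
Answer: 67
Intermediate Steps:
A(K) = √(-2 + K)
O(m) = ½ (O(m) = 1/(6 - 4) = 1/2 = ½)
O(-6)*(-150) + 142 = (½)*(-150) + 142 = -75 + 142 = 67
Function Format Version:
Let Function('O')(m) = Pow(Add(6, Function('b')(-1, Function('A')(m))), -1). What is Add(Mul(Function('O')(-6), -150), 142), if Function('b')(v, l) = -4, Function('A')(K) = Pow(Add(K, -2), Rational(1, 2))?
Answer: 67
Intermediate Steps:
Function('A')(K) = Pow(Add(-2, K), Rational(1, 2))
Function('O')(m) = Rational(1, 2) (Function('O')(m) = Pow(Add(6, -4), -1) = Pow(2, -1) = Rational(1, 2))
Add(Mul(Function('O')(-6), -150), 142) = Add(Mul(Rational(1, 2), -150), 142) = Add(-75, 142) = 67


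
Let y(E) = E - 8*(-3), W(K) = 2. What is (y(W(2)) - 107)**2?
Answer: 6561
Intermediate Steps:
y(E) = 24 + E (y(E) = E + 24 = 24 + E)
(y(W(2)) - 107)**2 = ((24 + 2) - 107)**2 = (26 - 107)**2 = (-81)**2 = 6561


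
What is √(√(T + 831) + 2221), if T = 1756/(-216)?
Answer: √(79956 + 2*√266610)/6 ≈ 47.431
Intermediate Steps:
T = -439/54 (T = 1756*(-1/216) = -439/54 ≈ -8.1296)
√(√(T + 831) + 2221) = √(√(-439/54 + 831) + 2221) = √(√(44435/54) + 2221) = √(√266610/18 + 2221) = √(2221 + √266610/18)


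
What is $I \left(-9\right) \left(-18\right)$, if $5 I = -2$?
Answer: $- \frac{324}{5} \approx -64.8$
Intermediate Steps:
$I = - \frac{2}{5}$ ($I = \frac{1}{5} \left(-2\right) = - \frac{2}{5} \approx -0.4$)
$I \left(-9\right) \left(-18\right) = \left(- \frac{2}{5}\right) \left(-9\right) \left(-18\right) = \frac{18}{5} \left(-18\right) = - \frac{324}{5}$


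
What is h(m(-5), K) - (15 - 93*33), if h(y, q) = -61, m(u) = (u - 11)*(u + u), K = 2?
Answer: 2993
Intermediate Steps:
m(u) = 2*u*(-11 + u) (m(u) = (-11 + u)*(2*u) = 2*u*(-11 + u))
h(m(-5), K) - (15 - 93*33) = -61 - (15 - 93*33) = -61 - (15 - 3069) = -61 - 1*(-3054) = -61 + 3054 = 2993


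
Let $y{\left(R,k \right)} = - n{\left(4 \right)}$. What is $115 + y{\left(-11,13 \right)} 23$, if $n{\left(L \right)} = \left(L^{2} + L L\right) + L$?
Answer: $-713$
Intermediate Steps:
$n{\left(L \right)} = L + 2 L^{2}$ ($n{\left(L \right)} = \left(L^{2} + L^{2}\right) + L = 2 L^{2} + L = L + 2 L^{2}$)
$y{\left(R,k \right)} = -36$ ($y{\left(R,k \right)} = - 4 \left(1 + 2 \cdot 4\right) = - 4 \left(1 + 8\right) = - 4 \cdot 9 = \left(-1\right) 36 = -36$)
$115 + y{\left(-11,13 \right)} 23 = 115 - 828 = -713$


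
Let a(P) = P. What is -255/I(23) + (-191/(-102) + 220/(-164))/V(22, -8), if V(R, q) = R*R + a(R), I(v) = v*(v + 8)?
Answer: -23392169/65598852 ≈ -0.35659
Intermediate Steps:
I(v) = v*(8 + v)
V(R, q) = R + R**2 (V(R, q) = R*R + R = R**2 + R = R + R**2)
-255/I(23) + (-191/(-102) + 220/(-164))/V(22, -8) = -255*1/(23*(8 + 23)) + (-191/(-102) + 220/(-164))/((22*(1 + 22))) = -255/(23*31) + (-191*(-1/102) + 220*(-1/164))/((22*23)) = -255/713 + (191/102 - 55/41)/506 = -255*1/713 + (2221/4182)*(1/506) = -255/713 + 2221/2116092 = -23392169/65598852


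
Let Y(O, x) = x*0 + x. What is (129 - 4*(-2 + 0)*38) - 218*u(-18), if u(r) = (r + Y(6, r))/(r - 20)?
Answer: 4303/19 ≈ 226.47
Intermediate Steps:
Y(O, x) = x (Y(O, x) = 0 + x = x)
u(r) = 2*r/(-20 + r) (u(r) = (r + r)/(r - 20) = (2*r)/(-20 + r) = 2*r/(-20 + r))
(129 - 4*(-2 + 0)*38) - 218*u(-18) = (129 - 4*(-2 + 0)*38) - 436*(-18)/(-20 - 18) = (129 - 4*(-2)*38) - 436*(-18)/(-38) = (129 - (-8)*38) - 436*(-18)*(-1)/38 = (129 - 1*(-304)) - 218*18/19 = (129 + 304) - 3924/19 = 433 - 3924/19 = 4303/19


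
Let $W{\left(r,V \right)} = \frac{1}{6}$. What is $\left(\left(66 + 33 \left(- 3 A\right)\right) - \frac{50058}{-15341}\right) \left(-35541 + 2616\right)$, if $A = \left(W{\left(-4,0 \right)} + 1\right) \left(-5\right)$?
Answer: $- \frac{653363140275}{30682} \approx -2.1295 \cdot 10^{7}$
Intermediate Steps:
$W{\left(r,V \right)} = \frac{1}{6}$
$A = - \frac{35}{6}$ ($A = \left(\frac{1}{6} + 1\right) \left(-5\right) = \frac{7}{6} \left(-5\right) = - \frac{35}{6} \approx -5.8333$)
$\left(\left(66 + 33 \left(- 3 A\right)\right) - \frac{50058}{-15341}\right) \left(-35541 + 2616\right) = \left(\left(66 + 33 \left(\left(-3\right) \left(- \frac{35}{6}\right)\right)\right) - \frac{50058}{-15341}\right) \left(-35541 + 2616\right) = \left(\left(66 + 33 \cdot \frac{35}{2}\right) - - \frac{50058}{15341}\right) \left(-32925\right) = \left(\left(66 + \frac{1155}{2}\right) + \frac{50058}{15341}\right) \left(-32925\right) = \left(\frac{1287}{2} + \frac{50058}{15341}\right) \left(-32925\right) = \frac{19843983}{30682} \left(-32925\right) = - \frac{653363140275}{30682}$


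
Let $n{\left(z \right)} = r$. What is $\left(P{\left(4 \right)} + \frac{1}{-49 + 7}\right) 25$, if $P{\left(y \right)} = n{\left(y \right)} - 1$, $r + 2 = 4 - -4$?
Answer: $\frac{5225}{42} \approx 124.4$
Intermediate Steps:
$r = 6$ ($r = -2 + \left(4 - -4\right) = -2 + \left(4 + 4\right) = -2 + 8 = 6$)
$n{\left(z \right)} = 6$
$P{\left(y \right)} = 5$ ($P{\left(y \right)} = 6 - 1 = 5$)
$\left(P{\left(4 \right)} + \frac{1}{-49 + 7}\right) 25 = \left(5 + \frac{1}{-49 + 7}\right) 25 = \left(5 + \frac{1}{-42}\right) 25 = \left(5 - \frac{1}{42}\right) 25 = \frac{209}{42} \cdot 25 = \frac{5225}{42}$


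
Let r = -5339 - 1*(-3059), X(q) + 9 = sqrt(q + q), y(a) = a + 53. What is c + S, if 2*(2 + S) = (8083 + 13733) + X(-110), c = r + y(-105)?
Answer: 17139/2 + I*sqrt(55) ≈ 8569.5 + 7.4162*I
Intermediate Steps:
y(a) = 53 + a
X(q) = -9 + sqrt(2)*sqrt(q) (X(q) = -9 + sqrt(q + q) = -9 + sqrt(2*q) = -9 + sqrt(2)*sqrt(q))
r = -2280 (r = -5339 + 3059 = -2280)
c = -2332 (c = -2280 + (53 - 105) = -2280 - 52 = -2332)
S = 21803/2 + I*sqrt(55) (S = -2 + ((8083 + 13733) + (-9 + sqrt(2)*sqrt(-110)))/2 = -2 + (21816 + (-9 + sqrt(2)*(I*sqrt(110))))/2 = -2 + (21816 + (-9 + 2*I*sqrt(55)))/2 = -2 + (21807 + 2*I*sqrt(55))/2 = -2 + (21807/2 + I*sqrt(55)) = 21803/2 + I*sqrt(55) ≈ 10902.0 + 7.4162*I)
c + S = -2332 + (21803/2 + I*sqrt(55)) = 17139/2 + I*sqrt(55)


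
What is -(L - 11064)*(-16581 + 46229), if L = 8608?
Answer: 72815488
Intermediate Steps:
-(L - 11064)*(-16581 + 46229) = -(8608 - 11064)*(-16581 + 46229) = -(-2456)*29648 = -1*(-72815488) = 72815488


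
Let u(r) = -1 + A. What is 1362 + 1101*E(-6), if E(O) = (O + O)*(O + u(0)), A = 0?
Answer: 93846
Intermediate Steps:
u(r) = -1 (u(r) = -1 + 0 = -1)
E(O) = 2*O*(-1 + O) (E(O) = (O + O)*(O - 1) = (2*O)*(-1 + O) = 2*O*(-1 + O))
1362 + 1101*E(-6) = 1362 + 1101*(2*(-6)*(-1 - 6)) = 1362 + 1101*(2*(-6)*(-7)) = 1362 + 1101*84 = 1362 + 92484 = 93846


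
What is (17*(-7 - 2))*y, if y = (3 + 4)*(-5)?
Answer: 5355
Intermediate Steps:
y = -35 (y = 7*(-5) = -35)
(17*(-7 - 2))*y = (17*(-7 - 2))*(-35) = (17*(-9))*(-35) = -153*(-35) = 5355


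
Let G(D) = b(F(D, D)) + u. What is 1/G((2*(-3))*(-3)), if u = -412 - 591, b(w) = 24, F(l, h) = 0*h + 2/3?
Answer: -1/979 ≈ -0.0010215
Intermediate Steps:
F(l, h) = 2/3 (F(l, h) = 0 + 2*(1/3) = 0 + 2/3 = 2/3)
u = -1003
G(D) = -979 (G(D) = 24 - 1003 = -979)
1/G((2*(-3))*(-3)) = 1/(-979) = -1/979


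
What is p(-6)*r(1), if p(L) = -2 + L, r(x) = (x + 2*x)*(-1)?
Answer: 24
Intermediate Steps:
r(x) = -3*x (r(x) = (3*x)*(-1) = -3*x)
p(-6)*r(1) = (-2 - 6)*(-3*1) = -8*(-3) = 24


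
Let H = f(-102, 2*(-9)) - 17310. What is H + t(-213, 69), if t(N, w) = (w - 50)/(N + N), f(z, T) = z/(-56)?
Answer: -103226243/5964 ≈ -17308.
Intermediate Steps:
f(z, T) = -z/56 (f(z, T) = z*(-1/56) = -z/56)
t(N, w) = (-50 + w)/(2*N) (t(N, w) = (-50 + w)/((2*N)) = (-50 + w)*(1/(2*N)) = (-50 + w)/(2*N))
H = -484629/28 (H = -1/56*(-102) - 17310 = 51/28 - 17310 = -484629/28 ≈ -17308.)
H + t(-213, 69) = -484629/28 + (½)*(-50 + 69)/(-213) = -484629/28 + (½)*(-1/213)*19 = -484629/28 - 19/426 = -103226243/5964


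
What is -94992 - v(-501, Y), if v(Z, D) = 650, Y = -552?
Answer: -95642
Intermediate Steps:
-94992 - v(-501, Y) = -94992 - 1*650 = -94992 - 650 = -95642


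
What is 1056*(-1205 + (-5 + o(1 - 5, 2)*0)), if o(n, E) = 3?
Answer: -1277760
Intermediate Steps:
1056*(-1205 + (-5 + o(1 - 5, 2)*0)) = 1056*(-1205 + (-5 + 3*0)) = 1056*(-1205 + (-5 + 0)) = 1056*(-1205 - 5) = 1056*(-1210) = -1277760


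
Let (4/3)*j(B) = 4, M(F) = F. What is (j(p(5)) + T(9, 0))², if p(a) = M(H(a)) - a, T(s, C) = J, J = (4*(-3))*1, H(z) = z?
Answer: 81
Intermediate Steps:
J = -12 (J = -12*1 = -12)
T(s, C) = -12
p(a) = 0 (p(a) = a - a = 0)
j(B) = 3 (j(B) = (¾)*4 = 3)
(j(p(5)) + T(9, 0))² = (3 - 12)² = (-9)² = 81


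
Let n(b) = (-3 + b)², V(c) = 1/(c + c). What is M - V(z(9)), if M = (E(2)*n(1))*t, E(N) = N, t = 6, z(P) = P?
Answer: 863/18 ≈ 47.944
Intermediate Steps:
V(c) = 1/(2*c)
M = 48 (M = (2*(-3 + 1)²)*6 = (2*(-2)²)*6 = (2*4)*6 = 8*6 = 48)
M - V(z(9)) = 48 - 1/(2*9) = 48 - 1*1/18 = 48 - 1/18 = 863/18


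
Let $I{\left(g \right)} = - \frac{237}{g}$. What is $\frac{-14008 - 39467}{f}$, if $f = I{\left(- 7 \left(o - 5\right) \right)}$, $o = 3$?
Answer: $\frac{249550}{79} \approx 3158.9$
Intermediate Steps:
$f = - \frac{237}{14}$ ($f = - \frac{237}{\left(-7\right) \left(3 - 5\right)} = - \frac{237}{\left(-7\right) \left(-2\right)} = - \frac{237}{14} \approx -16.929$)
$\frac{-14008 - 39467}{f} = \frac{-14008 - 39467}{- \frac{237}{14}} = \left(-14008 - 39467\right) \left(- \frac{14}{237}\right) = \left(-53475\right) \left(- \frac{14}{237}\right) = \frac{249550}{79}$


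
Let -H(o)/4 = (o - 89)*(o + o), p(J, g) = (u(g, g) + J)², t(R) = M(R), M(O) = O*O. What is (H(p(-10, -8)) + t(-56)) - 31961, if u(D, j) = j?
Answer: -637945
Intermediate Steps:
M(O) = O²
t(R) = R²
p(J, g) = (J + g)² (p(J, g) = (g + J)² = (J + g)²)
H(o) = -8*o*(-89 + o) (H(o) = -4*(o - 89)*(o + o) = -4*(-89 + o)*2*o = -8*o*(-89 + o))
(H(p(-10, -8)) + t(-56)) - 31961 = (8*(-10 - 8)²*(89 - (-10 - 8)²) + (-56)²) - 31961 = (8*(-18)²*(89 - 1*(-18)²) + 3136) - 31961 = (8*324*(89 - 1*324) + 3136) - 31961 = (8*324*(89 - 324) + 3136) - 31961 = (8*324*(-235) + 3136) - 31961 = (-609120 + 3136) - 31961 = -605984 - 31961 = -637945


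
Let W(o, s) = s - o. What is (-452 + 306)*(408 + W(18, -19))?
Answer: -54166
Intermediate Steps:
(-452 + 306)*(408 + W(18, -19)) = (-452 + 306)*(408 + (-19 - 1*18)) = -146*(408 + (-19 - 18)) = -146*(408 - 37) = -146*371 = -54166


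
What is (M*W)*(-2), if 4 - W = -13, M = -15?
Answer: 510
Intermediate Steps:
W = 17 (W = 4 - 1*(-13) = 4 + 13 = 17)
(M*W)*(-2) = -15*17*(-2) = -255*(-2) = 510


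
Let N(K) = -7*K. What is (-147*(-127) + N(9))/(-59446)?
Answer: -9303/29723 ≈ -0.31299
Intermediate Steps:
(-147*(-127) + N(9))/(-59446) = (-147*(-127) - 7*9)/(-59446) = (18669 - 63)*(-1/59446) = 18606*(-1/59446) = -9303/29723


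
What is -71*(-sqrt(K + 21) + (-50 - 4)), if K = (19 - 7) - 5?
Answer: 3834 + 142*sqrt(7) ≈ 4209.7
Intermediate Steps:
K = 7 (K = 12 - 5 = 7)
-71*(-sqrt(K + 21) + (-50 - 4)) = -71*(-sqrt(7 + 21) + (-50 - 4)) = -71*(-sqrt(28) - 54) = -71*(-2*sqrt(7) - 54) = -71*(-54 - 2*sqrt(7)) = 3834 + 142*sqrt(7)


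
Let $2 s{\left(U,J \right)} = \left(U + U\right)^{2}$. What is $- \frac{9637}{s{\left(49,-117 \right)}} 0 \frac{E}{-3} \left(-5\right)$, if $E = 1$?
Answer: $0$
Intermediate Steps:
$s{\left(U,J \right)} = 2 U^{2}$ ($s{\left(U,J \right)} = \frac{\left(U + U\right)^{2}}{2} = \frac{\left(2 U\right)^{2}}{2} = \frac{4 U^{2}}{2} = 2 U^{2}$)
$- \frac{9637}{s{\left(49,-117 \right)}} 0 \frac{E}{-3} \left(-5\right) = - \frac{9637}{2 \cdot 49^{2}} \cdot 0 \cdot 1 \frac{1}{-3} \left(-5\right) = - \frac{9637}{2 \cdot 2401} \cdot 0 \cdot 1 \left(- \frac{1}{3}\right) \left(-5\right) = - \frac{9637}{4802} \cdot 0 \left(\left(- \frac{1}{3}\right) \left(-5\right)\right) = \left(-9637\right) \frac{1}{4802} \cdot 0 \cdot \frac{5}{3} = \left(- \frac{9637}{4802}\right) 0 = 0$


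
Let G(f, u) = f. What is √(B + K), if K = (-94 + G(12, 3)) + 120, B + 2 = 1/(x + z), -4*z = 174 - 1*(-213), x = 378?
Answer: 2*√50630/75 ≈ 6.0003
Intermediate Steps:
z = -387/4 (z = -(174 - 1*(-213))/4 = -(174 + 213)/4 = -¼*387 = -387/4 ≈ -96.750)
B = -2246/1125 (B = -2 + 1/(378 - 387/4) = -2 + 1/(1125/4) = -2 + 4/1125 = -2246/1125 ≈ -1.9964)
K = 38 (K = (-94 + 12) + 120 = -82 + 120 = 38)
√(B + K) = √(-2246/1125 + 38) = √(40504/1125) = 2*√50630/75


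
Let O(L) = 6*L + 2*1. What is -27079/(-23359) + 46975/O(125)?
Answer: 23779839/373744 ≈ 63.626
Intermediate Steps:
O(L) = 2 + 6*L (O(L) = 6*L + 2 = 2 + 6*L)
-27079/(-23359) + 46975/O(125) = -27079/(-23359) + 46975/(2 + 6*125) = -27079*(-1/23359) + 46975/(2 + 750) = 27079/23359 + 46975/752 = 23779839/373744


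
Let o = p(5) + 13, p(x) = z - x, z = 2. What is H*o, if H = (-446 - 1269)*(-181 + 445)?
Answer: -4527600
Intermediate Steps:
p(x) = 2 - x
H = -452760 (H = -1715*264 = -452760)
o = 10 (o = (2 - 1*5) + 13 = (2 - 5) + 13 = -3 + 13 = 10)
H*o = -452760*10 = -4527600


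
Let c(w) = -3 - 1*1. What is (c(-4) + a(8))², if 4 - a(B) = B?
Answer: 64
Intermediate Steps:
c(w) = -4 (c(w) = -3 - 1 = -4)
a(B) = 4 - B
(c(-4) + a(8))² = (-4 + (4 - 1*8))² = (-4 + (4 - 8))² = (-4 - 4)² = (-8)² = 64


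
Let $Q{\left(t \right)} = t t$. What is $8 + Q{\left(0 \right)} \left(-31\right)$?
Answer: $8$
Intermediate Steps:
$Q{\left(t \right)} = t^{2}$
$8 + Q{\left(0 \right)} \left(-31\right) = 8 + 0^{2} \left(-31\right) = 8 + 0 \left(-31\right) = 8 + 0 = 8$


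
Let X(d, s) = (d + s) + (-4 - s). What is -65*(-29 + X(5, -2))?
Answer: 1820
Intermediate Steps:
X(d, s) = -4 + d
-65*(-29 + X(5, -2)) = -65*(-29 + (-4 + 5)) = -65*(-29 + 1) = -65*(-28) = 1820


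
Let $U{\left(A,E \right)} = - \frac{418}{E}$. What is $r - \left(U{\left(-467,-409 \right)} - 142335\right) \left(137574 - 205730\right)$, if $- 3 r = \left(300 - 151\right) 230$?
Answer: $- \frac{11903036235826}{1227} \approx -9.7009 \cdot 10^{9}$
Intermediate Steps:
$r = - \frac{34270}{3}$ ($r = - \frac{\left(300 - 151\right) 230}{3} = - \frac{149 \cdot 230}{3} = \left(- \frac{1}{3}\right) 34270 = - \frac{34270}{3} \approx -11423.0$)
$r - \left(U{\left(-467,-409 \right)} - 142335\right) \left(137574 - 205730\right) = - \frac{34270}{3} - \left(- \frac{418}{-409} - 142335\right) \left(137574 - 205730\right) = - \frac{34270}{3} - \left(\left(-418\right) \left(- \frac{1}{409}\right) - 142335\right) \left(-68156\right) = - \frac{34270}{3} - \left(\frac{418}{409} - 142335\right) \left(-68156\right) = - \frac{34270}{3} - \left(- \frac{58214597}{409}\right) \left(-68156\right) = - \frac{34270}{3} - \frac{3967674073132}{409} = - \frac{11903036235826}{1227}$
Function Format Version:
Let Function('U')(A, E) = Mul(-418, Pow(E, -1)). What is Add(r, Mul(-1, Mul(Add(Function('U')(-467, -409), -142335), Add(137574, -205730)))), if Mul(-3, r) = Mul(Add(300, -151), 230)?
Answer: Rational(-11903036235826, 1227) ≈ -9.7009e+9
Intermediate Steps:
r = Rational(-34270, 3) (r = Mul(Rational(-1, 3), Mul(Add(300, -151), 230)) = Mul(Rational(-1, 3), Mul(149, 230)) = Mul(Rational(-1, 3), 34270) = Rational(-34270, 3) ≈ -11423.)
Add(r, Mul(-1, Mul(Add(Function('U')(-467, -409), -142335), Add(137574, -205730)))) = Add(Rational(-34270, 3), Mul(-1, Mul(Add(Mul(-418, Pow(-409, -1)), -142335), Add(137574, -205730)))) = Add(Rational(-34270, 3), Mul(-1, Mul(Add(Mul(-418, Rational(-1, 409)), -142335), -68156))) = Add(Rational(-34270, 3), Mul(-1, Mul(Add(Rational(418, 409), -142335), -68156))) = Add(Rational(-34270, 3), Mul(-1, Mul(Rational(-58214597, 409), -68156))) = Add(Rational(-34270, 3), Mul(-1, Rational(3967674073132, 409))) = Add(Rational(-34270, 3), Rational(-3967674073132, 409)) = Rational(-11903036235826, 1227)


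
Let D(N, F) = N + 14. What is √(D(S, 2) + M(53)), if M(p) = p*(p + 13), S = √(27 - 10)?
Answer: √(3512 + √17) ≈ 59.297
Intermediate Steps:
S = √17 ≈ 4.1231
M(p) = p*(13 + p)
D(N, F) = 14 + N
√(D(S, 2) + M(53)) = √((14 + √17) + 53*(13 + 53)) = √((14 + √17) + 53*66) = √((14 + √17) + 3498) = √(3512 + √17)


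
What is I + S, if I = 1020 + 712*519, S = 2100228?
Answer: 2470776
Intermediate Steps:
I = 370548 (I = 1020 + 369528 = 370548)
I + S = 370548 + 2100228 = 2470776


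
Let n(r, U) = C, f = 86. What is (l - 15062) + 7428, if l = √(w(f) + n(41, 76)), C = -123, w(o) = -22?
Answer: -7634 + I*√145 ≈ -7634.0 + 12.042*I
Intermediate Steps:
n(r, U) = -123
l = I*√145 (l = √(-22 - 123) = √(-145) = I*√145 ≈ 12.042*I)
(l - 15062) + 7428 = (I*√145 - 15062) + 7428 = (-15062 + I*√145) + 7428 = -7634 + I*√145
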